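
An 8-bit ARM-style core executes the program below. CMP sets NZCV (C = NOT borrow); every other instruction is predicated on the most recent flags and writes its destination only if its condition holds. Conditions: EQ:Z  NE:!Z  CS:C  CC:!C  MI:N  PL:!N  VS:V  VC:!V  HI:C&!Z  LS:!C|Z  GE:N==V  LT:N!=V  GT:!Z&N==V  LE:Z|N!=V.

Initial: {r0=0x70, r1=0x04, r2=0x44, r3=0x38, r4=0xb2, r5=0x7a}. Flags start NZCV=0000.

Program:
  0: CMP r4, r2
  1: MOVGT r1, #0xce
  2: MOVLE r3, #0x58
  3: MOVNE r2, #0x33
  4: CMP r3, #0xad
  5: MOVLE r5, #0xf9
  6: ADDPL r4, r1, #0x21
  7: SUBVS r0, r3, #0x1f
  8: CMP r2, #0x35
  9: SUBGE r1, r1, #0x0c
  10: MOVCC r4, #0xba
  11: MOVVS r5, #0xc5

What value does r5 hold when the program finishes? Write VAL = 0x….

VAL = 0x7a

[0] flags=0011 → (cmp)
[1] flags=0011 GT?F → skip
[2] flags=0011 LE?T → r3=0x58
[3] flags=0011 NE?T → r2=0x33
[4] flags=1001 → (cmp)
[5] flags=1001 LE?F → skip
[6] flags=1001 PL?F → skip
[7] flags=1001 VS?T → r0=0x39
[8] flags=1000 → (cmp)
[9] flags=1000 GE?F → skip
[10] flags=1000 CC?T → r4=0xba
[11] flags=1000 VS?F → skip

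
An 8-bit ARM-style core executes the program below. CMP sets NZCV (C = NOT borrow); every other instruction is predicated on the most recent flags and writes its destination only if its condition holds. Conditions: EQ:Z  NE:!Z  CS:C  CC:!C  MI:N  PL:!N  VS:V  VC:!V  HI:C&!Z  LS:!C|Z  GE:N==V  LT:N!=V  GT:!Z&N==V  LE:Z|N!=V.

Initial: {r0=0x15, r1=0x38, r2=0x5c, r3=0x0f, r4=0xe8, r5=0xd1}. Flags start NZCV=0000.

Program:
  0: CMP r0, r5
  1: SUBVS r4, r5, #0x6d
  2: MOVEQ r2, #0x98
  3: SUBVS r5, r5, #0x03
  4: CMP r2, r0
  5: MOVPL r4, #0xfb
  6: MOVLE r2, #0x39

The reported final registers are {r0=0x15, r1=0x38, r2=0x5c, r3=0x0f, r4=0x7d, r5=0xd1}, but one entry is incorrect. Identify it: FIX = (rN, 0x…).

[0] flags=0000 → (cmp)
[1] flags=0000 VS?F → skip
[2] flags=0000 EQ?F → skip
[3] flags=0000 VS?F → skip
[4] flags=0010 → (cmp)
[5] flags=0010 PL?T → r4=0xfb
[6] flags=0010 LE?F → skip

FIX = (r4, 0xfb)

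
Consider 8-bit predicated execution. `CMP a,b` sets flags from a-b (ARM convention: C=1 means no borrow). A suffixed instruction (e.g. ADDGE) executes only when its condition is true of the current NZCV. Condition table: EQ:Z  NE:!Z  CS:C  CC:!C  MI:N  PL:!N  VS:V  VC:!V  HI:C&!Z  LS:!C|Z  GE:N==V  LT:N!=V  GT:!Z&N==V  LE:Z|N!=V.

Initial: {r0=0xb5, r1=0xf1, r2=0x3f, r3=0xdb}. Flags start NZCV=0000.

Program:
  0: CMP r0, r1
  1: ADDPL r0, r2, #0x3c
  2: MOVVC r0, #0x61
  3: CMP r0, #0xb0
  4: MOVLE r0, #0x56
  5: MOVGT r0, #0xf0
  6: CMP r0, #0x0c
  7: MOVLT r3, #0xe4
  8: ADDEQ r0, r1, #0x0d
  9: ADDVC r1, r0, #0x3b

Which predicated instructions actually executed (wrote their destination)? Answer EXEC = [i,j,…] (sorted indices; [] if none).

0: ✓ CMP  NZCV=1000
1: · ADDPL
2: ✓ MOVVC  r0←0x61
3: ✓ CMP  NZCV=1001
4: · MOVLE
5: ✓ MOVGT  r0←0xf0
6: ✓ CMP  NZCV=1010
7: ✓ MOVLT  r3←0xe4
8: · ADDEQ
9: ✓ ADDVC  r1←0x2b

EXEC = [2,5,7,9]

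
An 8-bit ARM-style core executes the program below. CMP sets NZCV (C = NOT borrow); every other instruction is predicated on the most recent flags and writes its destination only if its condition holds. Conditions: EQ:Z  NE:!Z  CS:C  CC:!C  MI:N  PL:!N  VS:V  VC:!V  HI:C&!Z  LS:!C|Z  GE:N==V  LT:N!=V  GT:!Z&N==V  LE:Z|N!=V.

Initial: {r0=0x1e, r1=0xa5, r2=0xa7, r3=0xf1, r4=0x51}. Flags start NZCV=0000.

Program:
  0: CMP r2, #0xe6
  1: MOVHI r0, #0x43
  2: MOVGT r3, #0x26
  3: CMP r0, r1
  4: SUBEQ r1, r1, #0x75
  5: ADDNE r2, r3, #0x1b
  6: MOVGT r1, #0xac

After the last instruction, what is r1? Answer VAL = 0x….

VAL = 0xac

0: ✓ CMP  NZCV=1000
1: · MOVHI
2: · MOVGT
3: ✓ CMP  NZCV=0000
4: · SUBEQ
5: ✓ ADDNE  r2←0x0c
6: ✓ MOVGT  r1←0xac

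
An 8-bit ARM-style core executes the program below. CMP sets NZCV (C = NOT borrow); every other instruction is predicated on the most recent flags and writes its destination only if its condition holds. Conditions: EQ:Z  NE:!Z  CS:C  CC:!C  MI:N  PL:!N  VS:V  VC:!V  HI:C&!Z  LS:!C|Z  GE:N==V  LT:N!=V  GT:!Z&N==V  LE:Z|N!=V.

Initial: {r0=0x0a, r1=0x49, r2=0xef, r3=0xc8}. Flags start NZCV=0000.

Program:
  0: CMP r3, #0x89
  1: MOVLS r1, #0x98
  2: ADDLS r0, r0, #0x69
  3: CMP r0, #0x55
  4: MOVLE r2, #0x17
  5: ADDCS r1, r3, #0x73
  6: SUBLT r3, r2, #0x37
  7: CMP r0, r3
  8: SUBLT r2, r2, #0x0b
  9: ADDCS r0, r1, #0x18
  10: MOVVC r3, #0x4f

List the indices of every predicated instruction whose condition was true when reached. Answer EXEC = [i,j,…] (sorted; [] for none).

EXEC = [4,6,10]

[0] flags=0010 → (cmp)
[1] flags=0010 LS?F → skip
[2] flags=0010 LS?F → skip
[3] flags=1000 → (cmp)
[4] flags=1000 LE?T → r2=0x17
[5] flags=1000 CS?F → skip
[6] flags=1000 LT?T → r3=0xe0
[7] flags=0000 → (cmp)
[8] flags=0000 LT?F → skip
[9] flags=0000 CS?F → skip
[10] flags=0000 VC?T → r3=0x4f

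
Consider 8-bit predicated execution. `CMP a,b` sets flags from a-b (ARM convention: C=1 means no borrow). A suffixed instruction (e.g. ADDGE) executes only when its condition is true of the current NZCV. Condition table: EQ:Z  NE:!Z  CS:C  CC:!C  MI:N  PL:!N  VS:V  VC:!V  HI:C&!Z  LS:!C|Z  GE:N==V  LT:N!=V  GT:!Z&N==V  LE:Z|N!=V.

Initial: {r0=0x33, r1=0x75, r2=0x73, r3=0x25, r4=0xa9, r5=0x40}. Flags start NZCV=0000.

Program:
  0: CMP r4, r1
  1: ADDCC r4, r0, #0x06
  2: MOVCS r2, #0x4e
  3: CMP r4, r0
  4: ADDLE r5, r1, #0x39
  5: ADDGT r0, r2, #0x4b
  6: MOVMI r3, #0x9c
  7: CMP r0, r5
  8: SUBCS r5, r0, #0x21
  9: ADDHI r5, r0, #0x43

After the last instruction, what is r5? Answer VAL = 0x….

0: ✓ CMP  NZCV=0011
1: · ADDCC
2: ✓ MOVCS  r2←0x4e
3: ✓ CMP  NZCV=0011
4: ✓ ADDLE  r5←0xae
5: · ADDGT
6: · MOVMI
7: ✓ CMP  NZCV=1001
8: · SUBCS
9: · ADDHI

VAL = 0xae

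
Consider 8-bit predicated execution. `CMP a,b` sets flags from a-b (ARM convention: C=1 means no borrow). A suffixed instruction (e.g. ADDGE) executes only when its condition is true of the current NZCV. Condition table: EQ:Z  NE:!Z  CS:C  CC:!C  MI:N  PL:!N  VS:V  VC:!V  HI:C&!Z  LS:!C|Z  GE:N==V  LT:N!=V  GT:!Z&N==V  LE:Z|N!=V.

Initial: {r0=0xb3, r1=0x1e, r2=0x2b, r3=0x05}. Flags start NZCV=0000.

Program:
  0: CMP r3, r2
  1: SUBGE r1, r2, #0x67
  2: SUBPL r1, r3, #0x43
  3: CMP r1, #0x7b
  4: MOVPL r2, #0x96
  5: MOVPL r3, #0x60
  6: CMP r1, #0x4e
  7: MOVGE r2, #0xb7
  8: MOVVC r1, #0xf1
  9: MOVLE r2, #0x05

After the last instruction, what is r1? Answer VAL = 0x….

[0] flags=1000 → (cmp)
[1] flags=1000 GE?F → skip
[2] flags=1000 PL?F → skip
[3] flags=1000 → (cmp)
[4] flags=1000 PL?F → skip
[5] flags=1000 PL?F → skip
[6] flags=1000 → (cmp)
[7] flags=1000 GE?F → skip
[8] flags=1000 VC?T → r1=0xf1
[9] flags=1000 LE?T → r2=0x05

VAL = 0xf1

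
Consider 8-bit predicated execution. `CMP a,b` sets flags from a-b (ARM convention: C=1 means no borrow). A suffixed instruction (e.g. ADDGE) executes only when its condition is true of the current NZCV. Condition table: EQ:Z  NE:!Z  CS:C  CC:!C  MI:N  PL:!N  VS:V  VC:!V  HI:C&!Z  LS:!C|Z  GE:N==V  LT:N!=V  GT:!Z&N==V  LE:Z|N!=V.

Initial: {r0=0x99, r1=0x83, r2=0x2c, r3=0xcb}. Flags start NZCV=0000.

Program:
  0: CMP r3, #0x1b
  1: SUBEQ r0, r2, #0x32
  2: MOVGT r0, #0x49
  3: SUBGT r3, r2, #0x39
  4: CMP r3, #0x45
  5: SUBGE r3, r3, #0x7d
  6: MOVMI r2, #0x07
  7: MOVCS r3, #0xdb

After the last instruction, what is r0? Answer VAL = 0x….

0: ✓ CMP  NZCV=1010
1: · SUBEQ
2: · MOVGT
3: · SUBGT
4: ✓ CMP  NZCV=1010
5: · SUBGE
6: ✓ MOVMI  r2←0x07
7: ✓ MOVCS  r3←0xdb

VAL = 0x99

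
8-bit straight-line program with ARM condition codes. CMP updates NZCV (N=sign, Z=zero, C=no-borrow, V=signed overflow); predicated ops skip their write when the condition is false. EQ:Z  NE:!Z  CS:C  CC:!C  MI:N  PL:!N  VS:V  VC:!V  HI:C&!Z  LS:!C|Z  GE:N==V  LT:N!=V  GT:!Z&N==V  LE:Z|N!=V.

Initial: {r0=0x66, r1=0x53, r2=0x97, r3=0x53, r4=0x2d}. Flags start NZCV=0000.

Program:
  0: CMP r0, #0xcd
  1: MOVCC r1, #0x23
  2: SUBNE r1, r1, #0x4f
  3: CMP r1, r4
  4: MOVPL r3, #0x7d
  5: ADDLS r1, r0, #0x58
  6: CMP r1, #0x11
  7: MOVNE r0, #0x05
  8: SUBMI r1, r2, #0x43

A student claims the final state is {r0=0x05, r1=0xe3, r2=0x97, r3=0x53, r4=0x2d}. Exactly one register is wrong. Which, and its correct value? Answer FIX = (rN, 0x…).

0: ✓ CMP  NZCV=1001
1: ✓ MOVCC  r1←0x23
2: ✓ SUBNE  r1←0xd4
3: ✓ CMP  NZCV=1010
4: · MOVPL
5: · ADDLS
6: ✓ CMP  NZCV=1010
7: ✓ MOVNE  r0←0x05
8: ✓ SUBMI  r1←0x54

FIX = (r1, 0x54)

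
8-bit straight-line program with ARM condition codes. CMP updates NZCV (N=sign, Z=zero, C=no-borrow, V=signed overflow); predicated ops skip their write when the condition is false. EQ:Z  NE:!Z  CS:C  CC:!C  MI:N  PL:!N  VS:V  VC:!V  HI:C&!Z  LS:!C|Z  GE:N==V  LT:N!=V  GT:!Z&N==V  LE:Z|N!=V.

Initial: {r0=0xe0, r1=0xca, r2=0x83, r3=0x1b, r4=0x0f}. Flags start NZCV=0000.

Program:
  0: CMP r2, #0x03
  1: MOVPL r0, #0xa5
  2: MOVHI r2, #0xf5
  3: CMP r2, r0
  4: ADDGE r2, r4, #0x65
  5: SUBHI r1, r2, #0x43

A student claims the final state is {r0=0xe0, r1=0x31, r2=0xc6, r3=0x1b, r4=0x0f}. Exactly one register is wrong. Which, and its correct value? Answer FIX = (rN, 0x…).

0: ✓ CMP  NZCV=1010
1: · MOVPL
2: ✓ MOVHI  r2←0xf5
3: ✓ CMP  NZCV=0010
4: ✓ ADDGE  r2←0x74
5: ✓ SUBHI  r1←0x31

FIX = (r2, 0x74)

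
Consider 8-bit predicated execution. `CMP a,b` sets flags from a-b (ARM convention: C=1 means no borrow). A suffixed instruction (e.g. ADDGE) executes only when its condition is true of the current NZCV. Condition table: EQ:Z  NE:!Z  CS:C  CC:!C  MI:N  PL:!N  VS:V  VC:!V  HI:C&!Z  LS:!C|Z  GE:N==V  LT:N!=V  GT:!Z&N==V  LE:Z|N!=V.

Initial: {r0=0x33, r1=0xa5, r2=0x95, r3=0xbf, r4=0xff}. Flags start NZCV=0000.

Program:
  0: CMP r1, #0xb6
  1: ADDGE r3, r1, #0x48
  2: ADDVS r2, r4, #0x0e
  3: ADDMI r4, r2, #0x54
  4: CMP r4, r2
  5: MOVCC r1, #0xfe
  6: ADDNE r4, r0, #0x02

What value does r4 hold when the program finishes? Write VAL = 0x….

VAL = 0x35

0: ✓ CMP  NZCV=1000
1: · ADDGE
2: · ADDVS
3: ✓ ADDMI  r4←0xe9
4: ✓ CMP  NZCV=0010
5: · MOVCC
6: ✓ ADDNE  r4←0x35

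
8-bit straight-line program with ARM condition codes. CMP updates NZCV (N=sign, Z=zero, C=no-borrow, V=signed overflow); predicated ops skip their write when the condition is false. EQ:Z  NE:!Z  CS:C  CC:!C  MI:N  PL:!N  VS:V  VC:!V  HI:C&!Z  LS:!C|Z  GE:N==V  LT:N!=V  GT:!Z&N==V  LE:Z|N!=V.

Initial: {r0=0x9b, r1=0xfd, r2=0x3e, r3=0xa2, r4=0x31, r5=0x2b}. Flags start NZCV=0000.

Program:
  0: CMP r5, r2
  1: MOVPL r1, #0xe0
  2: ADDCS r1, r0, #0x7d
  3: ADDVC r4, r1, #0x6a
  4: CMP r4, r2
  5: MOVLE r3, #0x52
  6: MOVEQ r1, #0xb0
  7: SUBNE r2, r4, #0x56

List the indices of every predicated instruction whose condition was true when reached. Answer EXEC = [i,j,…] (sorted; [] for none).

EXEC = [3,7]

0: ✓ CMP  NZCV=1000
1: · MOVPL
2: · ADDCS
3: ✓ ADDVC  r4←0x67
4: ✓ CMP  NZCV=0010
5: · MOVLE
6: · MOVEQ
7: ✓ SUBNE  r2←0x11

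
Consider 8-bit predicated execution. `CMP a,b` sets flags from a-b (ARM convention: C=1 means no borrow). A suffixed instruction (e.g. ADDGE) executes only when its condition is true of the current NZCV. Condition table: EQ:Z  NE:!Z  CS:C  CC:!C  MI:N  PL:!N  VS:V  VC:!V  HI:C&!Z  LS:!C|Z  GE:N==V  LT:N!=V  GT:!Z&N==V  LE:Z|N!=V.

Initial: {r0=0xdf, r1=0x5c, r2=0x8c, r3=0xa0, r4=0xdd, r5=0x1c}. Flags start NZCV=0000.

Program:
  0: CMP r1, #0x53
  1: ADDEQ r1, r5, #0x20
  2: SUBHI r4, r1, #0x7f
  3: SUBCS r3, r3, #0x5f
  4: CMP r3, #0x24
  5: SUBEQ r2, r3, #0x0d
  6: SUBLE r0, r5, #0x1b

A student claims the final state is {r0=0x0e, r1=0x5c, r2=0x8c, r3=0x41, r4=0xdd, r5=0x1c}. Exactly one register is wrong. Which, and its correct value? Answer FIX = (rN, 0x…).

[0] flags=0010 → (cmp)
[1] flags=0010 EQ?F → skip
[2] flags=0010 HI?T → r4=0xdd
[3] flags=0010 CS?T → r3=0x41
[4] flags=0010 → (cmp)
[5] flags=0010 EQ?F → skip
[6] flags=0010 LE?F → skip

FIX = (r0, 0xdf)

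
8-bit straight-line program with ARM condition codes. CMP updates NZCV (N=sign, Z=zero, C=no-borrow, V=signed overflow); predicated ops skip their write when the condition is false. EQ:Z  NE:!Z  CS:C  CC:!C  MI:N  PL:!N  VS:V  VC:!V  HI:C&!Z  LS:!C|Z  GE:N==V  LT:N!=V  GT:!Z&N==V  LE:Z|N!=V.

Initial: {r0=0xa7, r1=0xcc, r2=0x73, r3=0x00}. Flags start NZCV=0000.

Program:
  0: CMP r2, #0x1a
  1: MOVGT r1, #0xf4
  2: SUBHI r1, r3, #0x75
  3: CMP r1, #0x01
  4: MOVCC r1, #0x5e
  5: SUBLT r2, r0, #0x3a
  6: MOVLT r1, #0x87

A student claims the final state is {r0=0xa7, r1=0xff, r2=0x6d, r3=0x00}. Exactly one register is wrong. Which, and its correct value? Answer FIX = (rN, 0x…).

FIX = (r1, 0x87)

[0] flags=0010 → (cmp)
[1] flags=0010 GT?T → r1=0xf4
[2] flags=0010 HI?T → r1=0x8b
[3] flags=1010 → (cmp)
[4] flags=1010 CC?F → skip
[5] flags=1010 LT?T → r2=0x6d
[6] flags=1010 LT?T → r1=0x87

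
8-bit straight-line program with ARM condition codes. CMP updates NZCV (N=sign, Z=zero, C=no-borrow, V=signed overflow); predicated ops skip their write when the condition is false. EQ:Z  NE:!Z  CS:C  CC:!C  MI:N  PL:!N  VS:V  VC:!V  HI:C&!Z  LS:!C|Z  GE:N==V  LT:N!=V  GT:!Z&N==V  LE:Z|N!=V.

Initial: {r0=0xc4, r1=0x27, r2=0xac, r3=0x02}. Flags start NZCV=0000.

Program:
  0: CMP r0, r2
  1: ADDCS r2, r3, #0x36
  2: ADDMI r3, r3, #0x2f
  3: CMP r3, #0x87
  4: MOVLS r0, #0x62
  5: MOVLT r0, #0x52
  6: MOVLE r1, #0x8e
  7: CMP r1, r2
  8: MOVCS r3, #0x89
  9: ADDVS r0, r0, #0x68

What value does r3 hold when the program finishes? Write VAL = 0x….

VAL = 0x02

0: ✓ CMP  NZCV=0010
1: ✓ ADDCS  r2←0x38
2: · ADDMI
3: ✓ CMP  NZCV=0000
4: ✓ MOVLS  r0←0x62
5: · MOVLT
6: · MOVLE
7: ✓ CMP  NZCV=1000
8: · MOVCS
9: · ADDVS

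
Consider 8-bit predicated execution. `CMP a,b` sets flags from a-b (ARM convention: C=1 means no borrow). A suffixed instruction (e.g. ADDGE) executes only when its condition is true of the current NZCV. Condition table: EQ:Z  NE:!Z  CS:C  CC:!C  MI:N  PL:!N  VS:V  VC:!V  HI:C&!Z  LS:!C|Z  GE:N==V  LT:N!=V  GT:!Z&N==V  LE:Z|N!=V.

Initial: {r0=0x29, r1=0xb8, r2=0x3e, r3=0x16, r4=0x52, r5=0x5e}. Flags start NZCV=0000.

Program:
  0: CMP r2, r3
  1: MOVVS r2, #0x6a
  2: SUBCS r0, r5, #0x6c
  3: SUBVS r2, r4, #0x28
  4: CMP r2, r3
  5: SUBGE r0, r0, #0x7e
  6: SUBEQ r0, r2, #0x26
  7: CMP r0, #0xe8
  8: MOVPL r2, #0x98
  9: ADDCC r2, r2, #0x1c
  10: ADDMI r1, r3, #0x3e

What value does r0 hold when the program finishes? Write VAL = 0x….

[0] flags=0010 → (cmp)
[1] flags=0010 VS?F → skip
[2] flags=0010 CS?T → r0=0xf2
[3] flags=0010 VS?F → skip
[4] flags=0010 → (cmp)
[5] flags=0010 GE?T → r0=0x74
[6] flags=0010 EQ?F → skip
[7] flags=1001 → (cmp)
[8] flags=1001 PL?F → skip
[9] flags=1001 CC?T → r2=0x5a
[10] flags=1001 MI?T → r1=0x54

VAL = 0x74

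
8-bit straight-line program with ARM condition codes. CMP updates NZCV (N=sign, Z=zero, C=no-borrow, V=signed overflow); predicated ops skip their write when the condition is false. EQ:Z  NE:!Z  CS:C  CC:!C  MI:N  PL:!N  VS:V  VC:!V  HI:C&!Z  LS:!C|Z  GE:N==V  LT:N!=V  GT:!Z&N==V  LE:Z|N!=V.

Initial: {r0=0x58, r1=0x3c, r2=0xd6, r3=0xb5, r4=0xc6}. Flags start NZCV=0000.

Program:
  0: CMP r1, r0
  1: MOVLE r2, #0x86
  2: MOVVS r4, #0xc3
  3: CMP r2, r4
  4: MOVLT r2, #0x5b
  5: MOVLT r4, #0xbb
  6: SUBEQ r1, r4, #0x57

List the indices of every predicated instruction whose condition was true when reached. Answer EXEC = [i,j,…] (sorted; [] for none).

EXEC = [1,4,5]

0: ✓ CMP  NZCV=1000
1: ✓ MOVLE  r2←0x86
2: · MOVVS
3: ✓ CMP  NZCV=1000
4: ✓ MOVLT  r2←0x5b
5: ✓ MOVLT  r4←0xbb
6: · SUBEQ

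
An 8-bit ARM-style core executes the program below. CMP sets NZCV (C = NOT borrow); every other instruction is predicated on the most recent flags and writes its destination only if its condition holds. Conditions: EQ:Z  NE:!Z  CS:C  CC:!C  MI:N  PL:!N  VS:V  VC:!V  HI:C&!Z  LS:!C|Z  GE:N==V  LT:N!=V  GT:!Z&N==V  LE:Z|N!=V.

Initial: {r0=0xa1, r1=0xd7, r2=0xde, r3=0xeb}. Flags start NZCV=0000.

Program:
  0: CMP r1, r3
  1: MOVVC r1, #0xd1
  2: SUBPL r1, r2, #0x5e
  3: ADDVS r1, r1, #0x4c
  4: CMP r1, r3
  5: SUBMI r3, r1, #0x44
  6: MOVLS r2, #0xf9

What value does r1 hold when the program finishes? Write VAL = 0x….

VAL = 0xd1

0: ✓ CMP  NZCV=1000
1: ✓ MOVVC  r1←0xd1
2: · SUBPL
3: · ADDVS
4: ✓ CMP  NZCV=1000
5: ✓ SUBMI  r3←0x8d
6: ✓ MOVLS  r2←0xf9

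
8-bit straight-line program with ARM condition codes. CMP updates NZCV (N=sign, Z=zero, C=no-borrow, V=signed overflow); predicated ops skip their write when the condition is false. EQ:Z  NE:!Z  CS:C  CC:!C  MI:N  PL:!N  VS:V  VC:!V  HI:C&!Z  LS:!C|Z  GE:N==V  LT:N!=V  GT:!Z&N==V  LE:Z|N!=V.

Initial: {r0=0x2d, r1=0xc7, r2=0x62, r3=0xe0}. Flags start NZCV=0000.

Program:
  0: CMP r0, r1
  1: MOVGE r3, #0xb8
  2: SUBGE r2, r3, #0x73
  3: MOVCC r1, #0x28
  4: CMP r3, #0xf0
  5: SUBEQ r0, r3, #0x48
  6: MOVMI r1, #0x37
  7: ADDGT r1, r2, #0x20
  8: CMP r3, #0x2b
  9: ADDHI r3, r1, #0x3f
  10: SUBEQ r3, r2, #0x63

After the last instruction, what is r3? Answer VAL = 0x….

VAL = 0x76

0: ✓ CMP  NZCV=0000
1: ✓ MOVGE  r3←0xb8
2: ✓ SUBGE  r2←0x45
3: ✓ MOVCC  r1←0x28
4: ✓ CMP  NZCV=1000
5: · SUBEQ
6: ✓ MOVMI  r1←0x37
7: · ADDGT
8: ✓ CMP  NZCV=1010
9: ✓ ADDHI  r3←0x76
10: · SUBEQ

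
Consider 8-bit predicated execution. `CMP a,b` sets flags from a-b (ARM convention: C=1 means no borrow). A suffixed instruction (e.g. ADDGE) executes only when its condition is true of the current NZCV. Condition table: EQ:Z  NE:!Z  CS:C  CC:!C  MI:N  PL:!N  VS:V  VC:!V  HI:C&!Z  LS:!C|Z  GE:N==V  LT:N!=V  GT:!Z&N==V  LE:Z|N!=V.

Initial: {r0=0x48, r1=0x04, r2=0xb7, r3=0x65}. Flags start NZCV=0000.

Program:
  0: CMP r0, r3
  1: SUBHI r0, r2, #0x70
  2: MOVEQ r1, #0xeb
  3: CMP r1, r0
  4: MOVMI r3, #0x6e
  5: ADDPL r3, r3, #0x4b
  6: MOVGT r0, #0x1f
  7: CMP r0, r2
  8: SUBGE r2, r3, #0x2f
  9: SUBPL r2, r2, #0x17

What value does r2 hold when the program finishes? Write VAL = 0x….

VAL = 0x3f

[0] flags=1000 → (cmp)
[1] flags=1000 HI?F → skip
[2] flags=1000 EQ?F → skip
[3] flags=1000 → (cmp)
[4] flags=1000 MI?T → r3=0x6e
[5] flags=1000 PL?F → skip
[6] flags=1000 GT?F → skip
[7] flags=1001 → (cmp)
[8] flags=1001 GE?T → r2=0x3f
[9] flags=1001 PL?F → skip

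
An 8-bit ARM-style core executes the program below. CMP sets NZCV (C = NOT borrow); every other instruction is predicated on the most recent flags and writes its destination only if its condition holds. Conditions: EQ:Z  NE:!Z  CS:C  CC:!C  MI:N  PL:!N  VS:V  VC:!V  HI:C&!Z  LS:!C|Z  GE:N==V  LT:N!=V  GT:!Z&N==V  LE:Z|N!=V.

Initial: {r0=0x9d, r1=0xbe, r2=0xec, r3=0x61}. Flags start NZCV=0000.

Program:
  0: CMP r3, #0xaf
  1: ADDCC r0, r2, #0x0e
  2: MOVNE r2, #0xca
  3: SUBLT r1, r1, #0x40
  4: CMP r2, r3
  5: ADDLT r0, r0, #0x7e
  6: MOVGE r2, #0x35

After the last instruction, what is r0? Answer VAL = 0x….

0: ✓ CMP  NZCV=1001
1: ✓ ADDCC  r0←0xfa
2: ✓ MOVNE  r2←0xca
3: · SUBLT
4: ✓ CMP  NZCV=0011
5: ✓ ADDLT  r0←0x78
6: · MOVGE

VAL = 0x78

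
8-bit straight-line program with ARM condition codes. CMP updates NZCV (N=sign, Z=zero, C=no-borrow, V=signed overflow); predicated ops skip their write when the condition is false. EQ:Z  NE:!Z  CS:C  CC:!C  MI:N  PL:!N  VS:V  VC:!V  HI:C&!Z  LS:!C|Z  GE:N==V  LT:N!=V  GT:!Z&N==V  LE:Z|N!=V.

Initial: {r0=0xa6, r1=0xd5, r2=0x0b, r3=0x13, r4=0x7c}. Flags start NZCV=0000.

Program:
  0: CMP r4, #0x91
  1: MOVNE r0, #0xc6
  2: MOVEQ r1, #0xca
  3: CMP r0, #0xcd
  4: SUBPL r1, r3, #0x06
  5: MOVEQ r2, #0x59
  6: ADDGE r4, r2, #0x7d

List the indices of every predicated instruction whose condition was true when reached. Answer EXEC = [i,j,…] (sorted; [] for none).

EXEC = [1]

0: ✓ CMP  NZCV=1001
1: ✓ MOVNE  r0←0xc6
2: · MOVEQ
3: ✓ CMP  NZCV=1000
4: · SUBPL
5: · MOVEQ
6: · ADDGE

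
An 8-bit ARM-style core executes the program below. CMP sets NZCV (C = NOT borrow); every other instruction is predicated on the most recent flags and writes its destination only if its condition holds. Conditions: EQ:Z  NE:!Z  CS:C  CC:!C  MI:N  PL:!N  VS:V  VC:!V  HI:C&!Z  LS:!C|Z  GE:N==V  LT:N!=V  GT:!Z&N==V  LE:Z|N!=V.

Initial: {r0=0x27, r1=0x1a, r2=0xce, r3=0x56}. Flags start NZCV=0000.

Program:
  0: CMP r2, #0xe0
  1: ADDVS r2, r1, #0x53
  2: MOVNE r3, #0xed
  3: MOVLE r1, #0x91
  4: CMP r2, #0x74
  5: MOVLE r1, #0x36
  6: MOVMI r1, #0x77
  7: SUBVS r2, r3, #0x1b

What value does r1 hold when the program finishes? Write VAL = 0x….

0: ✓ CMP  NZCV=1000
1: · ADDVS
2: ✓ MOVNE  r3←0xed
3: ✓ MOVLE  r1←0x91
4: ✓ CMP  NZCV=0011
5: ✓ MOVLE  r1←0x36
6: · MOVMI
7: ✓ SUBVS  r2←0xd2

VAL = 0x36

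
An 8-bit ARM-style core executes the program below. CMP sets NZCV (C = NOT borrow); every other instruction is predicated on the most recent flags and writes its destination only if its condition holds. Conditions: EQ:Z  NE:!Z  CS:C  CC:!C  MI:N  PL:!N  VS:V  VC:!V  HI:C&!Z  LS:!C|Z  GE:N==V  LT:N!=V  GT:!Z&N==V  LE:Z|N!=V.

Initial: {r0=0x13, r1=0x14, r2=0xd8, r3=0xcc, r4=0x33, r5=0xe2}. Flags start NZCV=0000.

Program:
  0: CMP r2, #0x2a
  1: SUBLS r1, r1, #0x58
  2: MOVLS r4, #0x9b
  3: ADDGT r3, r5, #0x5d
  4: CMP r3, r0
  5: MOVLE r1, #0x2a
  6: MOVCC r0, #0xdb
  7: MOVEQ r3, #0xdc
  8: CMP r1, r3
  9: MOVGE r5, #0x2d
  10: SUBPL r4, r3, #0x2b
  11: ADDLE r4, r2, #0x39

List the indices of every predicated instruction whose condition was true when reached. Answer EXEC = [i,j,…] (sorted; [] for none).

EXEC = [5,9,10]

0: ✓ CMP  NZCV=1010
1: · SUBLS
2: · MOVLS
3: · ADDGT
4: ✓ CMP  NZCV=1010
5: ✓ MOVLE  r1←0x2a
6: · MOVCC
7: · MOVEQ
8: ✓ CMP  NZCV=0000
9: ✓ MOVGE  r5←0x2d
10: ✓ SUBPL  r4←0xa1
11: · ADDLE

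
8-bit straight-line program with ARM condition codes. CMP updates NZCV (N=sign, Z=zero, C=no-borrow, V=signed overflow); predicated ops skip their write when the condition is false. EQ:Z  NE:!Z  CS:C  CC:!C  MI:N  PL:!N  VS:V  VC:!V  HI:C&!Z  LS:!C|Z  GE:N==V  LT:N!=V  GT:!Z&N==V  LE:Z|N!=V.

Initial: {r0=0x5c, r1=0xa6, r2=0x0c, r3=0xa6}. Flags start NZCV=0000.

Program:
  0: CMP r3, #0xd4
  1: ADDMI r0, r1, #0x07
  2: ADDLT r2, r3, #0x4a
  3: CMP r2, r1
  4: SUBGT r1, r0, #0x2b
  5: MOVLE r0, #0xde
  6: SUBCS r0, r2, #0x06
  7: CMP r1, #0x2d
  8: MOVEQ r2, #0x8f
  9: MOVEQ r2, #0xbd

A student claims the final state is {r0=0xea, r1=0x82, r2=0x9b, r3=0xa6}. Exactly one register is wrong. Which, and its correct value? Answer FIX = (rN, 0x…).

0: ✓ CMP  NZCV=1000
1: ✓ ADDMI  r0←0xad
2: ✓ ADDLT  r2←0xf0
3: ✓ CMP  NZCV=0010
4: ✓ SUBGT  r1←0x82
5: · MOVLE
6: ✓ SUBCS  r0←0xea
7: ✓ CMP  NZCV=0011
8: · MOVEQ
9: · MOVEQ

FIX = (r2, 0xf0)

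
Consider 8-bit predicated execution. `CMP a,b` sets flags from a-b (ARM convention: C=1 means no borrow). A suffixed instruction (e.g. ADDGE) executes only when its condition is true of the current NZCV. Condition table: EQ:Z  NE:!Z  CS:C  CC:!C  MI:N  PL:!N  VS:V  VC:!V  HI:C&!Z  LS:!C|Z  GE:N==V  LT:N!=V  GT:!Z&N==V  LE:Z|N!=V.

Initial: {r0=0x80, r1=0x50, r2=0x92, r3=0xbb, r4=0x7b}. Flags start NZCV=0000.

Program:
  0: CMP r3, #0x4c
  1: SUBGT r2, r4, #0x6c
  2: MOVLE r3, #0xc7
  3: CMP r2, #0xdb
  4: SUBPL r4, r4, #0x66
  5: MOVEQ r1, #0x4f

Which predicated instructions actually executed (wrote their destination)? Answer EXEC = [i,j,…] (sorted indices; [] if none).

0: ✓ CMP  NZCV=0011
1: · SUBGT
2: ✓ MOVLE  r3←0xc7
3: ✓ CMP  NZCV=1000
4: · SUBPL
5: · MOVEQ

EXEC = [2]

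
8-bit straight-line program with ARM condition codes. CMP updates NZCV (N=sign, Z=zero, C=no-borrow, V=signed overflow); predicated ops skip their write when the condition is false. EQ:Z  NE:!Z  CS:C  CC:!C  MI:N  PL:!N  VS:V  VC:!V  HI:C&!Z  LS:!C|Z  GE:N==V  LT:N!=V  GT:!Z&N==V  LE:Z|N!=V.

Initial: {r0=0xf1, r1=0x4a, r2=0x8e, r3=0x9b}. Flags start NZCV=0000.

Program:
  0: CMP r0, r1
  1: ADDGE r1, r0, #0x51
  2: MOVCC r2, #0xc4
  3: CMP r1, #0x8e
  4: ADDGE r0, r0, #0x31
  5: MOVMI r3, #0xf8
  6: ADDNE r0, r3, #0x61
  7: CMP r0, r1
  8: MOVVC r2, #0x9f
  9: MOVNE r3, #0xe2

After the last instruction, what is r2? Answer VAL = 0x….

VAL = 0x9f

0: ✓ CMP  NZCV=1010
1: · ADDGE
2: · MOVCC
3: ✓ CMP  NZCV=1001
4: ✓ ADDGE  r0←0x22
5: ✓ MOVMI  r3←0xf8
6: ✓ ADDNE  r0←0x59
7: ✓ CMP  NZCV=0010
8: ✓ MOVVC  r2←0x9f
9: ✓ MOVNE  r3←0xe2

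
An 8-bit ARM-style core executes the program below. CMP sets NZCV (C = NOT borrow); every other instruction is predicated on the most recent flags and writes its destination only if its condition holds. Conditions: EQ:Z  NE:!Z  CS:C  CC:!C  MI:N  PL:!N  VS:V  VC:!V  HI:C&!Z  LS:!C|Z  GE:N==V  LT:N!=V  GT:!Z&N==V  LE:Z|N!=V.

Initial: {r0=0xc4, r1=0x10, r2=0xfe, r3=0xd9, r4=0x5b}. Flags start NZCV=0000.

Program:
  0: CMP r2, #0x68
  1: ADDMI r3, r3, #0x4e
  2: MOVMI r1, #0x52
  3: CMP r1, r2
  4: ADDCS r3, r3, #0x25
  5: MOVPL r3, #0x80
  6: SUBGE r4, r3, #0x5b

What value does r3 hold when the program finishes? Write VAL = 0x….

VAL = 0x80

0: ✓ CMP  NZCV=1010
1: ✓ ADDMI  r3←0x27
2: ✓ MOVMI  r1←0x52
3: ✓ CMP  NZCV=0000
4: · ADDCS
5: ✓ MOVPL  r3←0x80
6: ✓ SUBGE  r4←0x25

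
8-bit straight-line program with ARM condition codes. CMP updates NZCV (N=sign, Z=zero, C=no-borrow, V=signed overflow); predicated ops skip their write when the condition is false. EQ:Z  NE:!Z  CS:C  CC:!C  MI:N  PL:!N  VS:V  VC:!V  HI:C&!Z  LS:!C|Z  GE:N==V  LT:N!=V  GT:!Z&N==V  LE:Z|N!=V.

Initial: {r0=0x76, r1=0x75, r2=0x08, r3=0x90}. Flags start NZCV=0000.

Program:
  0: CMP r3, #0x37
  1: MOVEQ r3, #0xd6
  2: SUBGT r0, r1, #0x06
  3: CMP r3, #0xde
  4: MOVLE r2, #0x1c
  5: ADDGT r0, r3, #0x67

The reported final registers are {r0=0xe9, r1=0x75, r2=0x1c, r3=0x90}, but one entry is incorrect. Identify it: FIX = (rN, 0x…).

FIX = (r0, 0x76)

0: ✓ CMP  NZCV=0011
1: · MOVEQ
2: · SUBGT
3: ✓ CMP  NZCV=1000
4: ✓ MOVLE  r2←0x1c
5: · ADDGT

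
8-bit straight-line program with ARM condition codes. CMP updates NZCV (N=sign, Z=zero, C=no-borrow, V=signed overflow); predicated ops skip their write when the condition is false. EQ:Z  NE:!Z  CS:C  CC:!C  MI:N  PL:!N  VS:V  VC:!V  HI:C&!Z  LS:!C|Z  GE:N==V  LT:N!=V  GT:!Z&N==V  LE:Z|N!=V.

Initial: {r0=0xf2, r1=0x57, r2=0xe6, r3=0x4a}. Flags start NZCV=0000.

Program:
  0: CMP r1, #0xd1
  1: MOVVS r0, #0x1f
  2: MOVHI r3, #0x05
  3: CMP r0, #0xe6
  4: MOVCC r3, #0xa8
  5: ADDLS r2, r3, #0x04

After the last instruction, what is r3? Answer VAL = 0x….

0: ✓ CMP  NZCV=1001
1: ✓ MOVVS  r0←0x1f
2: · MOVHI
3: ✓ CMP  NZCV=0000
4: ✓ MOVCC  r3←0xa8
5: ✓ ADDLS  r2←0xac

VAL = 0xa8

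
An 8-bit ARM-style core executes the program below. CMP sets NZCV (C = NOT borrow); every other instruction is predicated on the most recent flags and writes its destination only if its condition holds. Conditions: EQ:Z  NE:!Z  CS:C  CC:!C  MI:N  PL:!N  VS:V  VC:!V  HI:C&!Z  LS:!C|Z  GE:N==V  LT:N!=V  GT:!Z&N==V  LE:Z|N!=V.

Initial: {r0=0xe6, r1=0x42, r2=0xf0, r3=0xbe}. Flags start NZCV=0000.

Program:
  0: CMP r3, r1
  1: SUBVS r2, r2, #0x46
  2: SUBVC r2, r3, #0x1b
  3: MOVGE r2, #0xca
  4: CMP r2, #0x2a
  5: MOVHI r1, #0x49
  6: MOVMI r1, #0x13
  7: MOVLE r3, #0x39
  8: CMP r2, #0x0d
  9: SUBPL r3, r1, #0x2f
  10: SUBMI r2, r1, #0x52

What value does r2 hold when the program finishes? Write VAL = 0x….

0: ✓ CMP  NZCV=0011
1: ✓ SUBVS  r2←0xaa
2: · SUBVC
3: · MOVGE
4: ✓ CMP  NZCV=1010
5: ✓ MOVHI  r1←0x49
6: ✓ MOVMI  r1←0x13
7: ✓ MOVLE  r3←0x39
8: ✓ CMP  NZCV=1010
9: · SUBPL
10: ✓ SUBMI  r2←0xc1

VAL = 0xc1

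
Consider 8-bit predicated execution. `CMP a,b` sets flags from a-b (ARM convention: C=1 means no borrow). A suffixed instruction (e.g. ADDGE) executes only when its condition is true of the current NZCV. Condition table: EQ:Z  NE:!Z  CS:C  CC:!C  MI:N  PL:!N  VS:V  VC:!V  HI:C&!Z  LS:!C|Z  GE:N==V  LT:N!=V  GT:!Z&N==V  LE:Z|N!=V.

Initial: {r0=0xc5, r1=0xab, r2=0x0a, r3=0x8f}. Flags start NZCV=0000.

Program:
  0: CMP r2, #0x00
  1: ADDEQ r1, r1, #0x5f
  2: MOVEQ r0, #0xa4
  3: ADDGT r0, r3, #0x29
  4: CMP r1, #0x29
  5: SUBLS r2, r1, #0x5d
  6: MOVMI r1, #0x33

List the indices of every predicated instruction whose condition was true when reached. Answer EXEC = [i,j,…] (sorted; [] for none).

0: ✓ CMP  NZCV=0010
1: · ADDEQ
2: · MOVEQ
3: ✓ ADDGT  r0←0xb8
4: ✓ CMP  NZCV=1010
5: · SUBLS
6: ✓ MOVMI  r1←0x33

EXEC = [3,6]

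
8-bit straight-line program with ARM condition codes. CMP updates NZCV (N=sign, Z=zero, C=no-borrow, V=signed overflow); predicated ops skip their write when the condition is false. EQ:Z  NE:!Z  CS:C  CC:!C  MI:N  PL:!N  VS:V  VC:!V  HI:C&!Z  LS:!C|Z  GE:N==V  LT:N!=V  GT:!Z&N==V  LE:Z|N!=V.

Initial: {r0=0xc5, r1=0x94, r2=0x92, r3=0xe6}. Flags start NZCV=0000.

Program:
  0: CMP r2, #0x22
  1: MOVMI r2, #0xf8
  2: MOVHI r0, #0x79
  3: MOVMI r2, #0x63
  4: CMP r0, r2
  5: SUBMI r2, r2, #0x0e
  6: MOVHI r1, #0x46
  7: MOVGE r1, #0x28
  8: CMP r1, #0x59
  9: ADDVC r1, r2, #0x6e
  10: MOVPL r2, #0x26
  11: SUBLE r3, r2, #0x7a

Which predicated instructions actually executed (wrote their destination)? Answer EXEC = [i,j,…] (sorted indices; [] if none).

EXEC = [2,5,7,9,11]

0: ✓ CMP  NZCV=0011
1: · MOVMI
2: ✓ MOVHI  r0←0x79
3: · MOVMI
4: ✓ CMP  NZCV=1001
5: ✓ SUBMI  r2←0x84
6: · MOVHI
7: ✓ MOVGE  r1←0x28
8: ✓ CMP  NZCV=1000
9: ✓ ADDVC  r1←0xf2
10: · MOVPL
11: ✓ SUBLE  r3←0x0a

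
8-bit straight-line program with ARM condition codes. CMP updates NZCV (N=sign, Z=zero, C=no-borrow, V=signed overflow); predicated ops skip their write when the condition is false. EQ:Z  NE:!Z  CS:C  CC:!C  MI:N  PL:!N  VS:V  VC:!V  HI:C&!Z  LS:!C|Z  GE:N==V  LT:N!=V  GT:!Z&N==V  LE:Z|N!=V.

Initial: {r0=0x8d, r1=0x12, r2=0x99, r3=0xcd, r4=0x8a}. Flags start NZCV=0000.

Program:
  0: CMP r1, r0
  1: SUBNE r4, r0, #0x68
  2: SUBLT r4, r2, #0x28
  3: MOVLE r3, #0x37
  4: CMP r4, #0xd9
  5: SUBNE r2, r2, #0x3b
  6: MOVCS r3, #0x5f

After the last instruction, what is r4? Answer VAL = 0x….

VAL = 0x25

[0] flags=1001 → (cmp)
[1] flags=1001 NE?T → r4=0x25
[2] flags=1001 LT?F → skip
[3] flags=1001 LE?F → skip
[4] flags=0000 → (cmp)
[5] flags=0000 NE?T → r2=0x5e
[6] flags=0000 CS?F → skip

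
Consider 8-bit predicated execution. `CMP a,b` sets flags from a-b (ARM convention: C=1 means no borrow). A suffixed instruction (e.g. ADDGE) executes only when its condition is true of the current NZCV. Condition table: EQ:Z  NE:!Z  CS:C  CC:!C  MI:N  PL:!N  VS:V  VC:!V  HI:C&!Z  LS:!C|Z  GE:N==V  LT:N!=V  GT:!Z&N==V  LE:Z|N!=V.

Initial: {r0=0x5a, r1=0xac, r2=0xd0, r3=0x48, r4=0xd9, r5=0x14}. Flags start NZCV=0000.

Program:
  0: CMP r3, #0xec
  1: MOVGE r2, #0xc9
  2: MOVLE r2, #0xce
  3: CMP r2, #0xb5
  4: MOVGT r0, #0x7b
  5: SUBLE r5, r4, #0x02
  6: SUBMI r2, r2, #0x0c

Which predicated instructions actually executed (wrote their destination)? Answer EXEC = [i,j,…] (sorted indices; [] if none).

EXEC = [1,4]

[0] flags=0000 → (cmp)
[1] flags=0000 GE?T → r2=0xc9
[2] flags=0000 LE?F → skip
[3] flags=0010 → (cmp)
[4] flags=0010 GT?T → r0=0x7b
[5] flags=0010 LE?F → skip
[6] flags=0010 MI?F → skip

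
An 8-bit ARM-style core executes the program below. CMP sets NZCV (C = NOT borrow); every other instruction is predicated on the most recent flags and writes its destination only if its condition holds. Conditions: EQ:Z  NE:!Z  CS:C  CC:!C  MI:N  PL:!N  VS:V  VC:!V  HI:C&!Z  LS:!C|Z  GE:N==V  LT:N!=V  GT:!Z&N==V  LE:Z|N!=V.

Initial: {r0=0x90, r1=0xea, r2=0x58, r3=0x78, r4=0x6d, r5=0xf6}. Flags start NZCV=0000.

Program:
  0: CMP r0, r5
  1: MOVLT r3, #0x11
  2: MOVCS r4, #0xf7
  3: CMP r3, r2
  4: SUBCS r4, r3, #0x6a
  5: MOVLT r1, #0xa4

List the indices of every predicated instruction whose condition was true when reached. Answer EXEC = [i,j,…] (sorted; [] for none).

0: ✓ CMP  NZCV=1000
1: ✓ MOVLT  r3←0x11
2: · MOVCS
3: ✓ CMP  NZCV=1000
4: · SUBCS
5: ✓ MOVLT  r1←0xa4

EXEC = [1,5]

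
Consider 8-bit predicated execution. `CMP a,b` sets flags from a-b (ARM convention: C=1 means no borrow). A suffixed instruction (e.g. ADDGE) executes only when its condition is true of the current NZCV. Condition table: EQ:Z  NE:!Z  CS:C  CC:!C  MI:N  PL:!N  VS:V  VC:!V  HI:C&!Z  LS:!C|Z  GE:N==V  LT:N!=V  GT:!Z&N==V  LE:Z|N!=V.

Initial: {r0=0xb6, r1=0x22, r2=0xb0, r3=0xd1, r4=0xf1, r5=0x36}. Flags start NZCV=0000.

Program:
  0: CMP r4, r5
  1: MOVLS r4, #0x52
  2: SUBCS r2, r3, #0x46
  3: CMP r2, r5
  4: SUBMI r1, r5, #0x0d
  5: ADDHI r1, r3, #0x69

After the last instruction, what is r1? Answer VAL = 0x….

VAL = 0x3a

0: ✓ CMP  NZCV=1010
1: · MOVLS
2: ✓ SUBCS  r2←0x8b
3: ✓ CMP  NZCV=0011
4: · SUBMI
5: ✓ ADDHI  r1←0x3a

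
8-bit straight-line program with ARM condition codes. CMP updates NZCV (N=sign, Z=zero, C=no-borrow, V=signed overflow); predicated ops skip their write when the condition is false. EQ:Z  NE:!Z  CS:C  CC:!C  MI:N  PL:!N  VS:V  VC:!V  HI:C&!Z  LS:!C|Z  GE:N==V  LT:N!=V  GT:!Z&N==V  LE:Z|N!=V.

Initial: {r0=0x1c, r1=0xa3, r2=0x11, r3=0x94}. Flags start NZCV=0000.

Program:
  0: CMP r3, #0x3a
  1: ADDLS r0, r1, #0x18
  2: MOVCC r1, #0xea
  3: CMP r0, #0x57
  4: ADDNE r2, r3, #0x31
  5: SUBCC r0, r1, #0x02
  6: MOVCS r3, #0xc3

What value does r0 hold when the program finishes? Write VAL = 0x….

[0] flags=0011 → (cmp)
[1] flags=0011 LS?F → skip
[2] flags=0011 CC?F → skip
[3] flags=1000 → (cmp)
[4] flags=1000 NE?T → r2=0xc5
[5] flags=1000 CC?T → r0=0xa1
[6] flags=1000 CS?F → skip

VAL = 0xa1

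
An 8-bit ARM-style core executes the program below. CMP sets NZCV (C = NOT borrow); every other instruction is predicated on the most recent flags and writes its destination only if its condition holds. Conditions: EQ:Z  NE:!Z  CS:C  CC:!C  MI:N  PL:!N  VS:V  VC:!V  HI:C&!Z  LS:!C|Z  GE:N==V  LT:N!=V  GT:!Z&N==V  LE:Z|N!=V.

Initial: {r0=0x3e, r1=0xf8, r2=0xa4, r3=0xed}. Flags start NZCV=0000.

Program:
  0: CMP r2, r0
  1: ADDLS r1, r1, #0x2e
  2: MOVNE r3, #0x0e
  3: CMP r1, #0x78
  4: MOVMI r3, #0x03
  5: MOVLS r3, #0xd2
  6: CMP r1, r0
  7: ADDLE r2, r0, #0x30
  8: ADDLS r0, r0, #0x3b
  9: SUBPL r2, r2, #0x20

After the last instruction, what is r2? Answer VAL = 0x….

VAL = 0x6e

0: ✓ CMP  NZCV=0011
1: · ADDLS
2: ✓ MOVNE  r3←0x0e
3: ✓ CMP  NZCV=1010
4: ✓ MOVMI  r3←0x03
5: · MOVLS
6: ✓ CMP  NZCV=1010
7: ✓ ADDLE  r2←0x6e
8: · ADDLS
9: · SUBPL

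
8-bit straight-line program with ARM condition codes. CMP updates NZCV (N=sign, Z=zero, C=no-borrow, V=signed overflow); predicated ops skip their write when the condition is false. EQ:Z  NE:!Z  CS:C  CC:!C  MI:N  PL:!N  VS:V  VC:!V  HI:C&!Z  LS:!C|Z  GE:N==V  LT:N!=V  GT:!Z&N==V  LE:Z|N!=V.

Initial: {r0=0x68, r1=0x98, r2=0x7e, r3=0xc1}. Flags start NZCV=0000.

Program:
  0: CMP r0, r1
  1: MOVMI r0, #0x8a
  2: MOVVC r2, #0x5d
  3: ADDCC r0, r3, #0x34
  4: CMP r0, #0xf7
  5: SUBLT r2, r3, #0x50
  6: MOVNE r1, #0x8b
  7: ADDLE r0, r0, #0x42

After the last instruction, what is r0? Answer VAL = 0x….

VAL = 0x37

0: ✓ CMP  NZCV=1001
1: ✓ MOVMI  r0←0x8a
2: · MOVVC
3: ✓ ADDCC  r0←0xf5
4: ✓ CMP  NZCV=1000
5: ✓ SUBLT  r2←0x71
6: ✓ MOVNE  r1←0x8b
7: ✓ ADDLE  r0←0x37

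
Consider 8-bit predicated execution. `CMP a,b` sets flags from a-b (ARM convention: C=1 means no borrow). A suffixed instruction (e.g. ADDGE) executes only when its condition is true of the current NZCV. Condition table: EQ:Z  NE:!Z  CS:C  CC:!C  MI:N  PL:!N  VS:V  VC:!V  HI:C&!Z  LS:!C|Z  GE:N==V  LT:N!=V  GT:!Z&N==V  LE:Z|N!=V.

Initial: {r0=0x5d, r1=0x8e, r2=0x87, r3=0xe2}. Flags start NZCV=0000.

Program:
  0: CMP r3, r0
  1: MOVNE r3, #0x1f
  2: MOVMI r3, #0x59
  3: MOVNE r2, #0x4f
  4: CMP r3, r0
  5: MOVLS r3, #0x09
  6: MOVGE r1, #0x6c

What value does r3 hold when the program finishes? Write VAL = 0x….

VAL = 0x09

0: ✓ CMP  NZCV=1010
1: ✓ MOVNE  r3←0x1f
2: ✓ MOVMI  r3←0x59
3: ✓ MOVNE  r2←0x4f
4: ✓ CMP  NZCV=1000
5: ✓ MOVLS  r3←0x09
6: · MOVGE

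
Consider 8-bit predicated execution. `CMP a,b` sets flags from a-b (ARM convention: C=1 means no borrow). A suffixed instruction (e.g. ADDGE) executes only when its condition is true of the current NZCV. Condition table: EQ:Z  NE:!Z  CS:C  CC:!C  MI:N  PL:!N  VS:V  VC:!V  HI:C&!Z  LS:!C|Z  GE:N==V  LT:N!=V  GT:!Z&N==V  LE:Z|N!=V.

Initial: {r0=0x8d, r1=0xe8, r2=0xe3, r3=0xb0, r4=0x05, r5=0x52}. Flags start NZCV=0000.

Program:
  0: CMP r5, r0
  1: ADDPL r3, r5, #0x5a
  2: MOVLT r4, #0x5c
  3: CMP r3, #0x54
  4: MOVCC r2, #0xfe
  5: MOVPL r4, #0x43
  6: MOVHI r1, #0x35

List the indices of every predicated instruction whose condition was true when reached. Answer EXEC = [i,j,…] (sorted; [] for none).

EXEC = [5,6]

[0] flags=1001 → (cmp)
[1] flags=1001 PL?F → skip
[2] flags=1001 LT?F → skip
[3] flags=0011 → (cmp)
[4] flags=0011 CC?F → skip
[5] flags=0011 PL?T → r4=0x43
[6] flags=0011 HI?T → r1=0x35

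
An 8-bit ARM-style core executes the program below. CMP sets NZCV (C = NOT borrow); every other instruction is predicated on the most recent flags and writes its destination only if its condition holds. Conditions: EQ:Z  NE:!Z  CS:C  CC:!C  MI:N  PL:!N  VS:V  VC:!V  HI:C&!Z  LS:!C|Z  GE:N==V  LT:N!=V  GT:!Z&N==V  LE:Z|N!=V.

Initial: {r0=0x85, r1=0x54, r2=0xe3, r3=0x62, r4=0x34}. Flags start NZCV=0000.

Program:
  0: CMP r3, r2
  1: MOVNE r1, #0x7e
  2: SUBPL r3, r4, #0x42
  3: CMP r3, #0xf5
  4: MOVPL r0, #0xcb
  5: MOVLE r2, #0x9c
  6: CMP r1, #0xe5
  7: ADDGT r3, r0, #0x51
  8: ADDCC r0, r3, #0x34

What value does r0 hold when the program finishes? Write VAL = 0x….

VAL = 0x0a

[0] flags=0000 → (cmp)
[1] flags=0000 NE?T → r1=0x7e
[2] flags=0000 PL?T → r3=0xf2
[3] flags=1000 → (cmp)
[4] flags=1000 PL?F → skip
[5] flags=1000 LE?T → r2=0x9c
[6] flags=1001 → (cmp)
[7] flags=1001 GT?T → r3=0xd6
[8] flags=1001 CC?T → r0=0x0a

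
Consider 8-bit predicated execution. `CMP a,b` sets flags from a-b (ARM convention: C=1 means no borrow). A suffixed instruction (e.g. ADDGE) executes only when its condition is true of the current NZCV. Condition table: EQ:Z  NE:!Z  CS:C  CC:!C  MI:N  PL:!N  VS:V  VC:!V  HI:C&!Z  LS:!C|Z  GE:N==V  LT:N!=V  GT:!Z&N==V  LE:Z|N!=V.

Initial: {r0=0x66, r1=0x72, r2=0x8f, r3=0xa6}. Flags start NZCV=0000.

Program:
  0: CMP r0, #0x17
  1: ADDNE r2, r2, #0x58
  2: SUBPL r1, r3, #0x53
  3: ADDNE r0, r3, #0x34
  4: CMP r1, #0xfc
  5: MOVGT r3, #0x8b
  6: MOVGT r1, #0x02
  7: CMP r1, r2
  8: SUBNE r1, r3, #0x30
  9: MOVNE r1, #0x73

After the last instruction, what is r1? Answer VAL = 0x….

[0] flags=0010 → (cmp)
[1] flags=0010 NE?T → r2=0xe7
[2] flags=0010 PL?T → r1=0x53
[3] flags=0010 NE?T → r0=0xda
[4] flags=0000 → (cmp)
[5] flags=0000 GT?T → r3=0x8b
[6] flags=0000 GT?T → r1=0x02
[7] flags=0000 → (cmp)
[8] flags=0000 NE?T → r1=0x5b
[9] flags=0000 NE?T → r1=0x73

VAL = 0x73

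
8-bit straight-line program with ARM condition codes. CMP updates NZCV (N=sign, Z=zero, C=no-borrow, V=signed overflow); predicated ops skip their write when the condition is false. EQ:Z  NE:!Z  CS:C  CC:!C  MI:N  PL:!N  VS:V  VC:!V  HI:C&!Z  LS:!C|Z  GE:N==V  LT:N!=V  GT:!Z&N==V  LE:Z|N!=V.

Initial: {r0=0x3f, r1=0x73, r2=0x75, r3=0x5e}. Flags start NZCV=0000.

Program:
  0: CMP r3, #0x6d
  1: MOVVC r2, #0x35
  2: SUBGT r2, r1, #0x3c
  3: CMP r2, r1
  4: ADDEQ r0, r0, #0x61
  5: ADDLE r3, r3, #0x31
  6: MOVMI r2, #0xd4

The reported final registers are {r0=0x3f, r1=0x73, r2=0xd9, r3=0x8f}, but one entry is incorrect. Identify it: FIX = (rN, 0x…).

FIX = (r2, 0xd4)

[0] flags=1000 → (cmp)
[1] flags=1000 VC?T → r2=0x35
[2] flags=1000 GT?F → skip
[3] flags=1000 → (cmp)
[4] flags=1000 EQ?F → skip
[5] flags=1000 LE?T → r3=0x8f
[6] flags=1000 MI?T → r2=0xd4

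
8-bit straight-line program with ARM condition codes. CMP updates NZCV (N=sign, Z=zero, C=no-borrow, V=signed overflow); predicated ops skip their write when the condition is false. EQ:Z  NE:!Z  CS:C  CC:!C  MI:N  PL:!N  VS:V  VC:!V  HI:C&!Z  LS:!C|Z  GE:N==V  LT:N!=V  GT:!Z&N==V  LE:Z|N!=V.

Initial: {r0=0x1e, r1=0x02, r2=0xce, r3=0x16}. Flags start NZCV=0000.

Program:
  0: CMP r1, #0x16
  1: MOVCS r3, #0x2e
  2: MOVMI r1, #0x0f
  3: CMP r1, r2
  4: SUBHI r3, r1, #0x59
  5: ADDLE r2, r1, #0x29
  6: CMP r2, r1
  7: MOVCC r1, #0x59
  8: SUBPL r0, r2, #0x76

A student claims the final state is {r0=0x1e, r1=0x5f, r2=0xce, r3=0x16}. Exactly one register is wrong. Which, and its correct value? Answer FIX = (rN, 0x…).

[0] flags=1000 → (cmp)
[1] flags=1000 CS?F → skip
[2] flags=1000 MI?T → r1=0x0f
[3] flags=0000 → (cmp)
[4] flags=0000 HI?F → skip
[5] flags=0000 LE?F → skip
[6] flags=1010 → (cmp)
[7] flags=1010 CC?F → skip
[8] flags=1010 PL?F → skip

FIX = (r1, 0x0f)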